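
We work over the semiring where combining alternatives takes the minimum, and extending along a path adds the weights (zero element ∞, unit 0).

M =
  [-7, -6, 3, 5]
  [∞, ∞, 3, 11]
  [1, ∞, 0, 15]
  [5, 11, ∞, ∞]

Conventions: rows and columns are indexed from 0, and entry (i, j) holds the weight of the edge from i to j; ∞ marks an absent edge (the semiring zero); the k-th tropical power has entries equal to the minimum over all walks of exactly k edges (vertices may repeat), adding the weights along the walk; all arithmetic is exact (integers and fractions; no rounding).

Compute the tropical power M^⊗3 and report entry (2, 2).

M^⊗2:
  [-14, -13, -4, -2]
  [4, 22, 3, 18]
  [-6, -5, 0, 6]
  [-2, -1, 8, 10]
M^⊗3:
  [-21, -20, -11, -9]
  [-3, -2, 3, 9]
  [-13, -12, -3, -1]
  [-9, -8, 1, 3]
Key observation: the optimum is the walk 2->0->0->2, with weight 1 + (-7) + 3 = -3.
Optimal value attained by: walk 2->0->0->2.
Answer: (M^⊗3)[2][2] = -3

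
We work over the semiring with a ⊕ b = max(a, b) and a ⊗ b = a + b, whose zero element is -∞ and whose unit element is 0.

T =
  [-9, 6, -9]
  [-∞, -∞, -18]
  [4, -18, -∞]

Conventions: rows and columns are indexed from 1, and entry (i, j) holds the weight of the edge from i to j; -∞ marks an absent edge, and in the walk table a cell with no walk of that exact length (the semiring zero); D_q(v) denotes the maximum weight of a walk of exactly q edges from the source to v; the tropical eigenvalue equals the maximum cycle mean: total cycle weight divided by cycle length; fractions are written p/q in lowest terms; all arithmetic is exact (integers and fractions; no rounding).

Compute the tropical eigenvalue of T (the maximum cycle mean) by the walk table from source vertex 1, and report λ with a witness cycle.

q=0: [0, -∞, -∞]
q=1: [-9, 6, -9]
q=2: [-5, -3, -12]
q=3: [-8, 1, -14]
Optimal cycle mean attained by: cycle 1->3->1, total (-9) + 4, length 2.
Answer: λ = -5/2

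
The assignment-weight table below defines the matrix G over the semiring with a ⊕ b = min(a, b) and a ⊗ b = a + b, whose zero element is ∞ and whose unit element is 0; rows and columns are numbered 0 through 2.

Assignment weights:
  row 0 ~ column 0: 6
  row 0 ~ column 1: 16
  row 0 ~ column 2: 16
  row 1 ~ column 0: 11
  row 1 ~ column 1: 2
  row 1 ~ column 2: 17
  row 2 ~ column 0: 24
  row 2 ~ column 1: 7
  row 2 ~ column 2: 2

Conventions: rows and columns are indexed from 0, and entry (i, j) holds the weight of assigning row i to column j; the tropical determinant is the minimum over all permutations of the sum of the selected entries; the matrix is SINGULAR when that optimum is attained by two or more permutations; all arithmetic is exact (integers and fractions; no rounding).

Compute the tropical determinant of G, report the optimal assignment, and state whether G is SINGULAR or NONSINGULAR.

σ = (0, 1, 2): 6 + 2 + 2 = 10
σ = (0, 2, 1): 6 + 17 + 7 = 30
σ = (1, 0, 2): 16 + 11 + 2 = 29
σ = (1, 2, 0): 16 + 17 + 24 = 57
σ = (2, 0, 1): 16 + 11 + 7 = 34
σ = (2, 1, 0): 16 + 2 + 24 = 42
Optimal value attained by: σ = (0, 1, 2).
Answer: det⊕(G) = 10; verdict: NONSINGULAR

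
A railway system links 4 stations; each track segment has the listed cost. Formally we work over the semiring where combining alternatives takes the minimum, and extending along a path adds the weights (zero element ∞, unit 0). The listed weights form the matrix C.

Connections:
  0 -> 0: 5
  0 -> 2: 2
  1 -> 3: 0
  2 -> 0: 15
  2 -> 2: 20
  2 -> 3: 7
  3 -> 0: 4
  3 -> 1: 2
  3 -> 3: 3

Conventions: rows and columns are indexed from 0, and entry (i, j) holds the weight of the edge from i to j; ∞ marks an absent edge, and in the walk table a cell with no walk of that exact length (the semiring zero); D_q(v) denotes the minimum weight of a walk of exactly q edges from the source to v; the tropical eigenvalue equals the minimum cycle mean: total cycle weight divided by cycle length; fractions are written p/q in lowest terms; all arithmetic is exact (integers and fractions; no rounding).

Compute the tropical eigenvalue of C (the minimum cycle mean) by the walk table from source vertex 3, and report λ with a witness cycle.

q=0: [∞, ∞, ∞, 0]
q=1: [4, 2, ∞, 3]
q=2: [7, 5, 6, 2]
q=3: [6, 4, 9, 5]
q=4: [9, 7, 8, 4]
Optimal cycle mean attained by: cycle 1->3->1, total 0 + 2, length 2.
Answer: λ = 1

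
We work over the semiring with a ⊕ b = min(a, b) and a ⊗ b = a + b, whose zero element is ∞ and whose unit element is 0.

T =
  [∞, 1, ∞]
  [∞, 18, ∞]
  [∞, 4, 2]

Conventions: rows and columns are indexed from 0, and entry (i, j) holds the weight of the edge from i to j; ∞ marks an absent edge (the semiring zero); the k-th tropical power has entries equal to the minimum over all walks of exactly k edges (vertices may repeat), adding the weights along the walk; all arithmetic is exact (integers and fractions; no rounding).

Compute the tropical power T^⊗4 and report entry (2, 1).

T^⊗2:
  [∞, 19, ∞]
  [∞, 36, ∞]
  [∞, 6, 4]
T^⊗3:
  [∞, 37, ∞]
  [∞, 54, ∞]
  [∞, 8, 6]
T^⊗4:
  [∞, 55, ∞]
  [∞, 72, ∞]
  [∞, 10, 8]
Key observation: the optimum is the walk 2->2->2->2->1, with weight 2 + 2 + 2 + 4 = 10.
Optimal value attained by: walk 2->2->2->2->1.
Answer: (T^⊗4)[2][1] = 10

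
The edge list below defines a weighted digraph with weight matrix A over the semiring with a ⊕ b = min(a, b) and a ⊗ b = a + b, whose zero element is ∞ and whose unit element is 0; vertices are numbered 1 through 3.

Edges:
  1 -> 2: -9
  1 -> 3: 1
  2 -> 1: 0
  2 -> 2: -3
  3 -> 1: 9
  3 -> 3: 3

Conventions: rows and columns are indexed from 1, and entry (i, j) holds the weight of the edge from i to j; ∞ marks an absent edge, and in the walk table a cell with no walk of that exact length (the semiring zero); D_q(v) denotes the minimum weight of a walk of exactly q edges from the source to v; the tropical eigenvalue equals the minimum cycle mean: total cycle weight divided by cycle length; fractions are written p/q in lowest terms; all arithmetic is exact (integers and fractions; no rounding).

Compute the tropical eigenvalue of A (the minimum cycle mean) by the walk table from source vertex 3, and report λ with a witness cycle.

q=0: [∞, ∞, 0]
q=1: [9, ∞, 3]
q=2: [12, 0, 6]
q=3: [0, -3, 9]
Optimal cycle mean attained by: cycle 1->2->1, total (-9) + 0, length 2.
Answer: λ = -9/2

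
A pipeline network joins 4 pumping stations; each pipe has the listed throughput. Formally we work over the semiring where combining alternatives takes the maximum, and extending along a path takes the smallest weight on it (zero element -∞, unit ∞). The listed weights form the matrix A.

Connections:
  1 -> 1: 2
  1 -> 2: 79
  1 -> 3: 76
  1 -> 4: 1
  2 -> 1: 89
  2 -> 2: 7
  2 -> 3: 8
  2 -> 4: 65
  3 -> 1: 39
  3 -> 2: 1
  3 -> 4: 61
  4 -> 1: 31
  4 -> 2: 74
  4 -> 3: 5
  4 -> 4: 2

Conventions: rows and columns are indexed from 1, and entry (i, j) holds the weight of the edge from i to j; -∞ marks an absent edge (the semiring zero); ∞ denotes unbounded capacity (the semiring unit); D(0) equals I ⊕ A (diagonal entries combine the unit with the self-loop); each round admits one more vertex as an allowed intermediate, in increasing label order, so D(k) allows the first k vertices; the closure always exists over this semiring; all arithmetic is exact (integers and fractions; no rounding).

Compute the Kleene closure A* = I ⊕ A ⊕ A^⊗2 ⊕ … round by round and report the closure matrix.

D(0):
  [∞, 79, 76, 1]
  [89, ∞, 8, 65]
  [39, 1, ∞, 61]
  [31, 74, 5, ∞]
D(1):
  [∞, 79, 76, 1]
  [89, ∞, 76, 65]
  [39, 39, ∞, 61]
  [31, 74, 31, ∞]
D(2):
  [∞, 79, 76, 65]
  [89, ∞, 76, 65]
  [39, 39, ∞, 61]
  [74, 74, 74, ∞]
D(3):
  [∞, 79, 76, 65]
  [89, ∞, 76, 65]
  [39, 39, ∞, 61]
  [74, 74, 74, ∞]
D(4):
  [∞, 79, 76, 65]
  [89, ∞, 76, 65]
  [61, 61, ∞, 61]
  [74, 74, 74, ∞]
Answer: A* = [[∞, 79, 76, 65], [89, ∞, 76, 65], [61, 61, ∞, 61], [74, 74, 74, ∞]]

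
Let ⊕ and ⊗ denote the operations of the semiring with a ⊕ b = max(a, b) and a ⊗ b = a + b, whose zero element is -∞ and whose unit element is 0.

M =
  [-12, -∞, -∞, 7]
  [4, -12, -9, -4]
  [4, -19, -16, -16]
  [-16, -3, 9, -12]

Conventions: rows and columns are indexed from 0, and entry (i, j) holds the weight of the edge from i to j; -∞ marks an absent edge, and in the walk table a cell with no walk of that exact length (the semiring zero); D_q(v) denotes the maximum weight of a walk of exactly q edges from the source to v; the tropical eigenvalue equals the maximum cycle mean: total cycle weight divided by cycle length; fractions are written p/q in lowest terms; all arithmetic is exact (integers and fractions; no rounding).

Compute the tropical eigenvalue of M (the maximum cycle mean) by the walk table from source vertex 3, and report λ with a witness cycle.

q=0: [-∞, -∞, -∞, 0]
q=1: [-16, -3, 9, -12]
q=2: [13, -10, -3, -7]
q=3: [1, -10, 2, 20]
q=4: [6, 17, 29, 8]
Optimal cycle mean attained by: cycle 0->3->2->0, total 7 + 9 + 4, length 3.
Answer: λ = 20/3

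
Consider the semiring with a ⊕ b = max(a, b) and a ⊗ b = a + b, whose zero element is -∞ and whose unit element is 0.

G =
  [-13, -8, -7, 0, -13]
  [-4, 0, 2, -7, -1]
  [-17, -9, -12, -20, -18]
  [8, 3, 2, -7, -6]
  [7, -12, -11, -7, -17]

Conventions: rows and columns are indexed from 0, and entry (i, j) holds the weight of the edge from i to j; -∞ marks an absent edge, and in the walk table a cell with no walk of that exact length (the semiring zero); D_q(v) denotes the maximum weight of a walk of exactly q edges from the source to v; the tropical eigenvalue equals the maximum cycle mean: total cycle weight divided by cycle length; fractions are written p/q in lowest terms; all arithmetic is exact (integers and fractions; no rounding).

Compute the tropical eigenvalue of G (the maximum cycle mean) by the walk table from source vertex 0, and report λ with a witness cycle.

q=0: [0, -∞, -∞, -∞, -∞]
q=1: [-13, -8, -7, 0, -13]
q=2: [8, 3, 2, -7, -6]
q=3: [1, 3, 5, 8, 2]
q=4: [16, 11, 10, 1, 2]
q=5: [9, 11, 13, 16, 10]
Optimal cycle mean attained by: cycle 0->3->0, total 0 + 8, length 2.
Answer: λ = 4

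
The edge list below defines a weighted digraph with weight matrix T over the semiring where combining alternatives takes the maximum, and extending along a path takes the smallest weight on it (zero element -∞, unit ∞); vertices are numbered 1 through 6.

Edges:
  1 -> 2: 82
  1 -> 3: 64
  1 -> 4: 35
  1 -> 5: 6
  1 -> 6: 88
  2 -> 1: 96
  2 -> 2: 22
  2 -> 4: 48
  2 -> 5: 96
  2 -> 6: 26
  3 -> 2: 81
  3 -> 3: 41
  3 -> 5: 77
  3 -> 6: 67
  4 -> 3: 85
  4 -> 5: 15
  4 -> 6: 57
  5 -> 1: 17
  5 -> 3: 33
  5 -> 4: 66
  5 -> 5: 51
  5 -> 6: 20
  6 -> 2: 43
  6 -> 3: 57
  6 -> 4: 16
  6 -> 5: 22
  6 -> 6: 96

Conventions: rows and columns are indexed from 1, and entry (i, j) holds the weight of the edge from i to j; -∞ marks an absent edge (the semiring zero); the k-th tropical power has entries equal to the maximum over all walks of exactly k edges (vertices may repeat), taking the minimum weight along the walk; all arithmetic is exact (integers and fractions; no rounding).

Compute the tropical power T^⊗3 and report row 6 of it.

T^⊗2:
  [82, 64, 57, 48, 82, 88]
  [22, 82, 64, 66, 51, 88]
  [81, 43, 57, 66, 81, 67]
  [15, 81, 57, 16, 77, 67]
  [17, 33, 66, 51, 51, 57]
  [43, 57, 57, 43, 57, 96]
T^⊗3:
  [64, 82, 64, 66, 64, 88]
  [82, 64, 66, 51, 82, 88]
  [43, 81, 66, 66, 57, 81]
  [81, 57, 57, 66, 81, 67]
  [33, 66, 57, 51, 66, 66]
  [57, 57, 57, 57, 57, 96]
Answer: row 6 of T^⊗3 = [57, 57, 57, 57, 57, 96]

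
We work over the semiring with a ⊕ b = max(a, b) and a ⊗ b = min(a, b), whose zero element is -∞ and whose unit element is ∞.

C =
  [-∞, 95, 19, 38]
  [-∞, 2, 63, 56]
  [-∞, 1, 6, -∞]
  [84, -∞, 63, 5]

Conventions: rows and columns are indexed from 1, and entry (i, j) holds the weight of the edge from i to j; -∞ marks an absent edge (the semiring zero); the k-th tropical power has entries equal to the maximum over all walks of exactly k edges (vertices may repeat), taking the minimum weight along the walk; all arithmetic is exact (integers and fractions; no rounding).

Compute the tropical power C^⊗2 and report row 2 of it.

C^⊗2:
  [38, 2, 63, 56]
  [56, 2, 56, 5]
  [-∞, 1, 6, 1]
  [5, 84, 19, 38]
Answer: row 2 of C^⊗2 = [56, 2, 56, 5]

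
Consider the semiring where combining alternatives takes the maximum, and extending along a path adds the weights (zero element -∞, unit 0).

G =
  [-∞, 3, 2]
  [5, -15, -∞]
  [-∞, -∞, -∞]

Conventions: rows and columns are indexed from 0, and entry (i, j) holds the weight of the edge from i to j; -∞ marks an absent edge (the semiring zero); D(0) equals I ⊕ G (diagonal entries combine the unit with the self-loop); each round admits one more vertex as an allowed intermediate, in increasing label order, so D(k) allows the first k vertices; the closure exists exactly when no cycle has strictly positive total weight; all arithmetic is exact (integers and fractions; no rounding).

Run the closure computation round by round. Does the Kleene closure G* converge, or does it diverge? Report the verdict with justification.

D(0):
  [0, 3, 2]
  [5, 0, -∞]
  [-∞, -∞, 0]
Detection: at round 1, diagonal entry (1, 1) turns strictly positive.
Key observation: the cycle 1->0->1 has total weight 5 + 3, which is strictly positive.
Answer: DIVERGES — positive cycle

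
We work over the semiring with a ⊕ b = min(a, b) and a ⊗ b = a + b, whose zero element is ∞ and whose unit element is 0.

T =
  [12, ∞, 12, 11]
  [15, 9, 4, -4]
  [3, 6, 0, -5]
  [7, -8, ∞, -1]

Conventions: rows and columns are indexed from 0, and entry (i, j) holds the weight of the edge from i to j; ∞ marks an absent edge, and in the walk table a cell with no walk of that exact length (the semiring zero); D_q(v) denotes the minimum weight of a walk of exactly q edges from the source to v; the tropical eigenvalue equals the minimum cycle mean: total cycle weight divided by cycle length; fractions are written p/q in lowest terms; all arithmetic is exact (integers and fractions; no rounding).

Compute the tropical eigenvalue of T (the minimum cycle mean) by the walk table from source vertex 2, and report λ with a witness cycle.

q=0: [∞, ∞, 0, ∞]
q=1: [3, 6, 0, -5]
q=2: [2, -13, 0, -6]
q=3: [1, -14, -9, -17]
q=4: [-10, -25, -10, -18]
Optimal cycle mean attained by: cycle 1->3->1, total (-4) + (-8), length 2.
Answer: λ = -6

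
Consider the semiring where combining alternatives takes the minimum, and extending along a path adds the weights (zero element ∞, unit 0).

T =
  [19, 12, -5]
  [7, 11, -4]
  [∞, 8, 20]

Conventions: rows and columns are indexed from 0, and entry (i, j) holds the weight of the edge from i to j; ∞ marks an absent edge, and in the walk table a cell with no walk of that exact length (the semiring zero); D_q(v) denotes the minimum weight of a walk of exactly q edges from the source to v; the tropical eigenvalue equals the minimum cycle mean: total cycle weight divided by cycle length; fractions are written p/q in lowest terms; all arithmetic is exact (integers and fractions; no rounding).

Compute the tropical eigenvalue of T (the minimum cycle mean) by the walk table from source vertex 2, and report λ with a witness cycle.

q=0: [∞, ∞, 0]
q=1: [∞, 8, 20]
q=2: [15, 19, 4]
q=3: [26, 12, 10]
Optimal cycle mean attained by: cycle 1->2->1, total (-4) + 8, length 2.
Answer: λ = 2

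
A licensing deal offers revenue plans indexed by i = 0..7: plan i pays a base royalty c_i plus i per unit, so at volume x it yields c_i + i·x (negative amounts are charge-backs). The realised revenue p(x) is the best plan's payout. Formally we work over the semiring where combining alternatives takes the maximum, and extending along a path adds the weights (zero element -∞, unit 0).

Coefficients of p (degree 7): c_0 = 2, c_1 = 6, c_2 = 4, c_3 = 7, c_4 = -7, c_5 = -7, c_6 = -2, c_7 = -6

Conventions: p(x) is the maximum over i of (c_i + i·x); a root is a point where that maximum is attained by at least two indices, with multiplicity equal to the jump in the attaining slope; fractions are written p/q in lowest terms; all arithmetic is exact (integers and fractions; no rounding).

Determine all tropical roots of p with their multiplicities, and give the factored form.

hull edge (i=0, c=2) to (i=1, c=6): slope 4, span 1
hull edge (i=1, c=6) to (i=3, c=7): slope 1/2, span 2
hull edge (i=3, c=7) to (i=6, c=-2): slope -3, span 3
hull edge (i=6, c=-2) to (i=7, c=-6): slope -4, span 1
Factored form: p(x) = -6 ⊗ (x ⊕ (-4)) ⊗ (x ⊕ (-1/2)) ⊗ (x ⊕ (-1/2)) ⊗ (x ⊕ 3) ⊗ (x ⊕ 3) ⊗ (x ⊕ 3) ⊗ (x ⊕ 4)
Answer: roots = -4 (mult 1), -1/2 (mult 2), 3 (mult 3), 4 (mult 1)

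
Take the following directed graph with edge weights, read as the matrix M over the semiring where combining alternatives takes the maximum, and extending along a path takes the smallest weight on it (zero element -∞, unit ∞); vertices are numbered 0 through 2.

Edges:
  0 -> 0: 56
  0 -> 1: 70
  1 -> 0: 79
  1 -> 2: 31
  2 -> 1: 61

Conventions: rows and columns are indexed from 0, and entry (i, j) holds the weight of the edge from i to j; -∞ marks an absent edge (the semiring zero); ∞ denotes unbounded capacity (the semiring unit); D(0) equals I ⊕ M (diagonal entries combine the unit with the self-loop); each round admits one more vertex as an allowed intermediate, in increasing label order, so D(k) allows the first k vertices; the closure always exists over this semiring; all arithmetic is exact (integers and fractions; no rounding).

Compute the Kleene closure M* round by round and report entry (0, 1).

D(0):
  [∞, 70, -∞]
  [79, ∞, 31]
  [-∞, 61, ∞]
D(1):
  [∞, 70, -∞]
  [79, ∞, 31]
  [-∞, 61, ∞]
D(2):
  [∞, 70, 31]
  [79, ∞, 31]
  [61, 61, ∞]
D(3):
  [∞, 70, 31]
  [79, ∞, 31]
  [61, 61, ∞]
Answer: M*[0][1] = 70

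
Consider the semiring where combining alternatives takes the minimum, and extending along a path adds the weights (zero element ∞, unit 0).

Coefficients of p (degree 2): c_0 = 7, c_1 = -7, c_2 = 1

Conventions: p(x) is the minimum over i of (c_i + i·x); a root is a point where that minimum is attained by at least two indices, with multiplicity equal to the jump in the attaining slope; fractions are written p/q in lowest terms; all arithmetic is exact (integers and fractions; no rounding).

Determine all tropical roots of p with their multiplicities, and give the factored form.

hull edge (i=0, c=7) to (i=1, c=-7): slope -14, span 1
hull edge (i=1, c=-7) to (i=2, c=1): slope 8, span 1
Factored form: p(x) = 1 ⊗ (x ⊕ (-8)) ⊗ (x ⊕ 14)
Answer: roots = -8 (mult 1), 14 (mult 1)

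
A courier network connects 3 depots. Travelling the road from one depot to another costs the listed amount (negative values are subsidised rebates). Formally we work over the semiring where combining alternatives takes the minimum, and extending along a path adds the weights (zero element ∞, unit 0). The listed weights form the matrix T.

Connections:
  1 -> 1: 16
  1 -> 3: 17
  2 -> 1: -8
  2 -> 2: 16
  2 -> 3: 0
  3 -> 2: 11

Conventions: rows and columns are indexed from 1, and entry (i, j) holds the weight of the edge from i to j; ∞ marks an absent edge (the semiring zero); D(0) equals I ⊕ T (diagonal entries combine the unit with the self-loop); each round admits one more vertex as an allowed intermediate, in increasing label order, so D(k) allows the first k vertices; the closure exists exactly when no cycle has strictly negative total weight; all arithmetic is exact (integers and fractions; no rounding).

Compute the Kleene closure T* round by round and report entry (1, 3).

D(0):
  [0, ∞, 17]
  [-8, 0, 0]
  [∞, 11, 0]
D(1):
  [0, ∞, 17]
  [-8, 0, 0]
  [∞, 11, 0]
D(2):
  [0, ∞, 17]
  [-8, 0, 0]
  [3, 11, 0]
D(3):
  [0, 28, 17]
  [-8, 0, 0]
  [3, 11, 0]
Answer: T*[1][3] = 17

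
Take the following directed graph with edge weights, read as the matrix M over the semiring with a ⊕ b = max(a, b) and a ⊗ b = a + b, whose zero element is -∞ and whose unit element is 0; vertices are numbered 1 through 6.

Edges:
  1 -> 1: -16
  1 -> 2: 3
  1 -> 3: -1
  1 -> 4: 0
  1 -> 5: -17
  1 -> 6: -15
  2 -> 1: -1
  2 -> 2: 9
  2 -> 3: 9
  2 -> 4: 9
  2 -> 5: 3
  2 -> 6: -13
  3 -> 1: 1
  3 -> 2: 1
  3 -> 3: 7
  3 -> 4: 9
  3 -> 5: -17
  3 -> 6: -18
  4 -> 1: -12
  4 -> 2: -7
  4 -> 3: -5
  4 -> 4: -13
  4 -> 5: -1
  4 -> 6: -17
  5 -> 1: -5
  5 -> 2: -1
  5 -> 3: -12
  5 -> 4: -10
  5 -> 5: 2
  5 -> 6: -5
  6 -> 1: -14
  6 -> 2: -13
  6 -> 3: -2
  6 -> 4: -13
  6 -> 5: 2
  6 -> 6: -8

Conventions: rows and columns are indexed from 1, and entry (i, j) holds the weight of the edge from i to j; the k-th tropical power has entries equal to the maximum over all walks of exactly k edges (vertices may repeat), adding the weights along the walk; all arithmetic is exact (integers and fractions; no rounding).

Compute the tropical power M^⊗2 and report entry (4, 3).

M^⊗2:
  [2, 12, 12, 12, 6, -10]
  [10, 18, 18, 18, 12, -2]
  [8, 10, 14, 16, 8, -8]
  [-4, 2, 2, 4, 1, -6]
  [-2, 8, 8, 8, 4, -3]
  [-1, 1, 5, 7, 4, -3]
Key observation: the optimum is the walk 4->2->3, with weight (-7) + 9 = 2.
Optimal value attained by: walk 4->2->3.
Answer: (M^⊗2)[4][3] = 2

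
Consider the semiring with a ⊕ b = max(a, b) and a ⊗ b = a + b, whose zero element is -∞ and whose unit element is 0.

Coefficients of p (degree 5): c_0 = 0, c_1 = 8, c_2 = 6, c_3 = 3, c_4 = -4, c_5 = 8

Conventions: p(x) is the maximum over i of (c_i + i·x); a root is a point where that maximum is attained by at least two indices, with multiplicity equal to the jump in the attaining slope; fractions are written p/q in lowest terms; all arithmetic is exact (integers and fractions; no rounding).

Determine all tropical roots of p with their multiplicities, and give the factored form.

hull edge (i=0, c=0) to (i=1, c=8): slope 8, span 1
hull edge (i=1, c=8) to (i=5, c=8): slope 0, span 4
Factored form: p(x) = 8 ⊗ (x ⊕ (-8)) ⊗ (x ⊕ 0) ⊗ (x ⊕ 0) ⊗ (x ⊕ 0) ⊗ (x ⊕ 0)
Answer: roots = -8 (mult 1), 0 (mult 4)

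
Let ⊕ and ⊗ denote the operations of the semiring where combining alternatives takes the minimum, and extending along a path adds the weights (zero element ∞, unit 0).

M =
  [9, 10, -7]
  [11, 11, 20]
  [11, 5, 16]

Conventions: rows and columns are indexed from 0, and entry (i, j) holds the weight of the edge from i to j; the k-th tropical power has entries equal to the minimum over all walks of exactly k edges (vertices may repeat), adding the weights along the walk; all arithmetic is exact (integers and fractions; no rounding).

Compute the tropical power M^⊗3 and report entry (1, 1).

M^⊗2:
  [4, -2, 2]
  [20, 21, 4]
  [16, 16, 4]
M^⊗3:
  [9, 7, -3]
  [15, 9, 13]
  [15, 9, 9]
Key observation: the optimum is the walk 1->0->2->1, with weight 11 + (-7) + 5 = 9.
Optimal value attained by: walk 1->0->2->1.
Answer: (M^⊗3)[1][1] = 9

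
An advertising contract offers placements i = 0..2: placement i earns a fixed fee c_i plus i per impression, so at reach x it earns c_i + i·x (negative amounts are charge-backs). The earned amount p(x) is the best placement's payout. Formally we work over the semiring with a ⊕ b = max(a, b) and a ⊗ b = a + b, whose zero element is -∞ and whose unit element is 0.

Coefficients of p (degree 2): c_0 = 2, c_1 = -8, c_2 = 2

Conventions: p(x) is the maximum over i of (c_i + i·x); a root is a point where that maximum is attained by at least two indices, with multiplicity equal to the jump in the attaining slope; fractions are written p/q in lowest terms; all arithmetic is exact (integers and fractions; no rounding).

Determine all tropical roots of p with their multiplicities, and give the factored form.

hull edge (i=0, c=2) to (i=2, c=2): slope 0, span 2
Factored form: p(x) = 2 ⊗ (x ⊕ 0) ⊗ (x ⊕ 0)
Answer: roots = 0 (mult 2)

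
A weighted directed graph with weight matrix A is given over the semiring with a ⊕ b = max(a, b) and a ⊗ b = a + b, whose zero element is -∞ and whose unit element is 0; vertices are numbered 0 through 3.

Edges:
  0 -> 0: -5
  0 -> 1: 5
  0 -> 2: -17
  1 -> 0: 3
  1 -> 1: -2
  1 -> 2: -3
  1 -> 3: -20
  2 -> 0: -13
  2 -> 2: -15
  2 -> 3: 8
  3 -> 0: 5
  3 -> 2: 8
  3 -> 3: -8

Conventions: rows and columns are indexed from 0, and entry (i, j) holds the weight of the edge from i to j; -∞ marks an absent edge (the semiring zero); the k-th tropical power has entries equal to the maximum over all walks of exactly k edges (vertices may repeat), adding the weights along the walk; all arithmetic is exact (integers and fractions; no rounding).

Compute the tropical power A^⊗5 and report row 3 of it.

A^⊗2:
  [8, 3, 2, -9]
  [1, 8, -5, 5]
  [13, -8, 16, 0]
  [0, 10, 0, 16]
A^⊗3:
  [6, 13, 0, 10]
  [11, 6, 13, 3]
  [8, 18, 8, 24]
  [21, 8, 24, 8]
A^⊗4:
  [16, 11, 18, 8]
  [9, 16, 11, 21]
  [29, 16, 32, 16]
  [16, 26, 16, 32]
A^⊗5:
  [14, 21, 16, 26]
  [26, 14, 29, 19]
  [24, 34, 24, 40]
  [37, 24, 40, 24]
Answer: row 3 of A^⊗5 = [37, 24, 40, 24]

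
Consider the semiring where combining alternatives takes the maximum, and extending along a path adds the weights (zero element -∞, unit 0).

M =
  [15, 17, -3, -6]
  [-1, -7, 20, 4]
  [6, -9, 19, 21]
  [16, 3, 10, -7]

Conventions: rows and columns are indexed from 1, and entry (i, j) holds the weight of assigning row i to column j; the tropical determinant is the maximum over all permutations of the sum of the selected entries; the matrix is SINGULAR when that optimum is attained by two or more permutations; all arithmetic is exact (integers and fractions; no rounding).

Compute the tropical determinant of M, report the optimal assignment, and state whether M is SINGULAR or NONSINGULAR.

σ = (1, 2, 3, 4): 15 + (-7) + 19 + (-7) = 20
σ = (1, 2, 4, 3): 15 + (-7) + 21 + 10 = 39
σ = (1, 3, 2, 4): 15 + 20 + (-9) + (-7) = 19
σ = (1, 3, 4, 2): 15 + 20 + 21 + 3 = 59
σ = (1, 4, 2, 3): 15 + 4 + (-9) + 10 = 20
σ = (1, 4, 3, 2): 15 + 4 + 19 + 3 = 41
σ = (2, 1, 3, 4): 17 + (-1) + 19 + (-7) = 28
σ = (2, 1, 4, 3): 17 + (-1) + 21 + 10 = 47
σ = (2, 3, 1, 4): 17 + 20 + 6 + (-7) = 36
σ = (2, 3, 4, 1): 17 + 20 + 21 + 16 = 74
σ = (2, 4, 1, 3): 17 + 4 + 6 + 10 = 37
σ = (2, 4, 3, 1): 17 + 4 + 19 + 16 = 56
σ = (3, 1, 2, 4): (-3) + (-1) + (-9) + (-7) = -20
σ = (3, 1, 4, 2): (-3) + (-1) + 21 + 3 = 20
σ = (3, 2, 1, 4): (-3) + (-7) + 6 + (-7) = -11
σ = (3, 2, 4, 1): (-3) + (-7) + 21 + 16 = 27
σ = (3, 4, 1, 2): (-3) + 4 + 6 + 3 = 10
σ = (3, 4, 2, 1): (-3) + 4 + (-9) + 16 = 8
σ = (4, 1, 2, 3): (-6) + (-1) + (-9) + 10 = -6
σ = (4, 1, 3, 2): (-6) + (-1) + 19 + 3 = 15
σ = (4, 2, 1, 3): (-6) + (-7) + 6 + 10 = 3
σ = (4, 2, 3, 1): (-6) + (-7) + 19 + 16 = 22
σ = (4, 3, 1, 2): (-6) + 20 + 6 + 3 = 23
σ = (4, 3, 2, 1): (-6) + 20 + (-9) + 16 = 21
Optimal value attained by: σ = (2, 3, 4, 1).
Answer: det⊕(M) = 74; verdict: NONSINGULAR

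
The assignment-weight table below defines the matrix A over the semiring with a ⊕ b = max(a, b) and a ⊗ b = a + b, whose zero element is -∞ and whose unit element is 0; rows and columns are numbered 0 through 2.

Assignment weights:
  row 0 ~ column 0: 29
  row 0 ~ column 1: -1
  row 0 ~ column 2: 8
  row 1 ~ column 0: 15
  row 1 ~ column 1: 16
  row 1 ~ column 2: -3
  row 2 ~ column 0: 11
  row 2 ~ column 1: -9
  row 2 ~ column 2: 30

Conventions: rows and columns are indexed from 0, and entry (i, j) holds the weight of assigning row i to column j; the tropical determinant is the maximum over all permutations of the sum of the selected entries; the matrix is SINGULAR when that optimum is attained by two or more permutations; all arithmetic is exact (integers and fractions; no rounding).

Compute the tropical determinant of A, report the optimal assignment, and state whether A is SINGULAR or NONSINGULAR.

σ = (0, 1, 2): 29 + 16 + 30 = 75
σ = (0, 2, 1): 29 + (-3) + (-9) = 17
σ = (1, 0, 2): (-1) + 15 + 30 = 44
σ = (1, 2, 0): (-1) + (-3) + 11 = 7
σ = (2, 0, 1): 8 + 15 + (-9) = 14
σ = (2, 1, 0): 8 + 16 + 11 = 35
Optimal value attained by: σ = (0, 1, 2).
Answer: det⊕(A) = 75; verdict: NONSINGULAR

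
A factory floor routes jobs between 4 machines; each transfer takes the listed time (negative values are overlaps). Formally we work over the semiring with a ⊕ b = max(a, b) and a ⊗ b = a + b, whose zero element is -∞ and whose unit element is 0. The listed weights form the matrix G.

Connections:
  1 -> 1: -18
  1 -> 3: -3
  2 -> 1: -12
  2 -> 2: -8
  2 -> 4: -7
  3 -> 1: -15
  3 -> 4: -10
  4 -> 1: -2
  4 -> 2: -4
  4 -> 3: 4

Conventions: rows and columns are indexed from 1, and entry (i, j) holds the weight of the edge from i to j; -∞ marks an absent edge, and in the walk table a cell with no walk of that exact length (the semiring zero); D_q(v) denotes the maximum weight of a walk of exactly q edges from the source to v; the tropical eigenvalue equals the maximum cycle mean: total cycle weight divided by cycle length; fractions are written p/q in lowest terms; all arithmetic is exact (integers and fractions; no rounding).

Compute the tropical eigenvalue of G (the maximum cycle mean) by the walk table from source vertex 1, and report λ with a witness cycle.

q=0: [0, -∞, -∞, -∞]
q=1: [-18, -∞, -3, -∞]
q=2: [-18, -∞, -21, -13]
q=3: [-15, -17, -9, -31]
q=4: [-24, -25, -18, -19]
Optimal cycle mean attained by: cycle 3->4->3, total (-10) + 4, length 2.
Answer: λ = -3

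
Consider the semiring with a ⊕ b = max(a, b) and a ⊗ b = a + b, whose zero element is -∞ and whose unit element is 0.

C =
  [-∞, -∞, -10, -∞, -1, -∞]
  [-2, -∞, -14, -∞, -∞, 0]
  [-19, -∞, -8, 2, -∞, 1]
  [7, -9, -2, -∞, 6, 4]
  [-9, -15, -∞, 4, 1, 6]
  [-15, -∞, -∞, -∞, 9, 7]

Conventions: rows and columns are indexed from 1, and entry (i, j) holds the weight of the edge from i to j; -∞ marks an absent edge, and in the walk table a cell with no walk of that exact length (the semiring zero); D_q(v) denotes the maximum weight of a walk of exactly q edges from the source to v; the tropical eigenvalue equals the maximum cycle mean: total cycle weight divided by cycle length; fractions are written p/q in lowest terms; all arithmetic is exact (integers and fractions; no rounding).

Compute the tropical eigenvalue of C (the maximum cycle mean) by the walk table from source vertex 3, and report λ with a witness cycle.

q=0: [-∞, -∞, 0, -∞, -∞, -∞]
q=1: [-19, -∞, -8, 2, -∞, 1]
q=2: [9, -7, 0, -6, 10, 8]
q=3: [1, -5, -1, 14, 17, 16]
q=4: [21, 5, 12, 21, 25, 23]
q=5: [28, 12, 19, 29, 32, 31]
q=6: [36, 20, 27, 36, 40, 38]
Optimal cycle mean attained by: cycle 5->6->5, total 6 + 9, length 2.
Answer: λ = 15/2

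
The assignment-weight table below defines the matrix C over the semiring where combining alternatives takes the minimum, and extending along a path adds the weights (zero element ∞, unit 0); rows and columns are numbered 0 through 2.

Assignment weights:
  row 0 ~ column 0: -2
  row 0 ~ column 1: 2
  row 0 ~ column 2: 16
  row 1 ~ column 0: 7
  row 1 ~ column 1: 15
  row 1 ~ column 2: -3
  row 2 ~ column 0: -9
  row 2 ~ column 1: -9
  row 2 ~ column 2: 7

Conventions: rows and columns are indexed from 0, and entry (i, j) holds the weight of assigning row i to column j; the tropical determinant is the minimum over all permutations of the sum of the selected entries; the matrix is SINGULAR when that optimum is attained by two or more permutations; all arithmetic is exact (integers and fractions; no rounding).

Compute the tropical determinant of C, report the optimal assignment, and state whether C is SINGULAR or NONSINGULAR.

σ = (0, 1, 2): (-2) + 15 + 7 = 20
σ = (0, 2, 1): (-2) + (-3) + (-9) = -14
σ = (1, 0, 2): 2 + 7 + 7 = 16
σ = (1, 2, 0): 2 + (-3) + (-9) = -10
σ = (2, 0, 1): 16 + 7 + (-9) = 14
σ = (2, 1, 0): 16 + 15 + (-9) = 22
Optimal value attained by: σ = (0, 2, 1).
Answer: det⊕(C) = -14; verdict: NONSINGULAR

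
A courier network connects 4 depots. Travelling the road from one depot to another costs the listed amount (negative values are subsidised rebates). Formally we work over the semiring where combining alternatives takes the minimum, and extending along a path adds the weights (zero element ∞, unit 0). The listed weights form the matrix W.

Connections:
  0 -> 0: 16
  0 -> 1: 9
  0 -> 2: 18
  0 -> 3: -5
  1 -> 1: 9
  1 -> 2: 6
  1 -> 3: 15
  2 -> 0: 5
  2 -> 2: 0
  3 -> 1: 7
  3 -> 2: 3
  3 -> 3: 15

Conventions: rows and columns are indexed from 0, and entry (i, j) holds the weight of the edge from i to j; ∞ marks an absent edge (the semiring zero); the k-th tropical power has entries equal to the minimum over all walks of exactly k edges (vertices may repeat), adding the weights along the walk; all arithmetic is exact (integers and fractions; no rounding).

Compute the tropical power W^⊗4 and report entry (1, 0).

W^⊗2:
  [23, 2, -2, 10]
  [11, 18, 6, 24]
  [5, 14, 0, 0]
  [8, 16, 3, 22]
W^⊗3:
  [3, 11, -2, 17]
  [11, 20, 6, 6]
  [5, 7, 0, 0]
  [8, 17, 3, 3]
W^⊗4:
  [3, 12, -2, -2]
  [11, 13, 6, 6]
  [5, 7, 0, 0]
  [8, 10, 3, 3]
Key observation: the optimum is the walk 1->2->2->2->0, with weight 6 + 0 + 0 + 5 = 11.
Optimal value attained by: walk 1->2->2->2->0.
Answer: (W^⊗4)[1][0] = 11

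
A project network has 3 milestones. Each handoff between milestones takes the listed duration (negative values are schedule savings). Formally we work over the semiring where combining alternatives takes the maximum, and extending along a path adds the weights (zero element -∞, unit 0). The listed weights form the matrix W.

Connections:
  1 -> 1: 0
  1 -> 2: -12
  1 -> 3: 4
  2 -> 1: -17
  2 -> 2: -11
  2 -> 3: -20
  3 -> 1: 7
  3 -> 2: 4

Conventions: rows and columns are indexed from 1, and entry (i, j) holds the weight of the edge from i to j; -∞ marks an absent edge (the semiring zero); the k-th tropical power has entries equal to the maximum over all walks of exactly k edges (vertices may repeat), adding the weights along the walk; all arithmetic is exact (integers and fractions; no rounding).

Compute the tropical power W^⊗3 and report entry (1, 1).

W^⊗2:
  [11, 8, 4]
  [-13, -16, -13]
  [7, -5, 11]
W^⊗3:
  [11, 8, 15]
  [-6, -9, -9]
  [18, 15, 11]
Key observation: the optimum is the walk 1->1->3->1, with weight 0 + 4 + 7 = 11.
Optimal value attained by: walk 1->1->3->1.
Answer: (W^⊗3)[1][1] = 11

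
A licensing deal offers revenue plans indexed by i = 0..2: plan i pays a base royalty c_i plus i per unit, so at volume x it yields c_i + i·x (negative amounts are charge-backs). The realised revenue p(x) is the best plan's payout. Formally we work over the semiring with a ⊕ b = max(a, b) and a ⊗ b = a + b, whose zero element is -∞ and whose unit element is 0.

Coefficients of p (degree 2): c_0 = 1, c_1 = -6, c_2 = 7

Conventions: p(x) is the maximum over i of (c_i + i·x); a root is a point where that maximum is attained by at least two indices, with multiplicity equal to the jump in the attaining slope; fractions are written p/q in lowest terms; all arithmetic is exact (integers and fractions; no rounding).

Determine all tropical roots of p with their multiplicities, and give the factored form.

hull edge (i=0, c=1) to (i=2, c=7): slope 3, span 2
Factored form: p(x) = 7 ⊗ (x ⊕ (-3)) ⊗ (x ⊕ (-3))
Answer: roots = -3 (mult 2)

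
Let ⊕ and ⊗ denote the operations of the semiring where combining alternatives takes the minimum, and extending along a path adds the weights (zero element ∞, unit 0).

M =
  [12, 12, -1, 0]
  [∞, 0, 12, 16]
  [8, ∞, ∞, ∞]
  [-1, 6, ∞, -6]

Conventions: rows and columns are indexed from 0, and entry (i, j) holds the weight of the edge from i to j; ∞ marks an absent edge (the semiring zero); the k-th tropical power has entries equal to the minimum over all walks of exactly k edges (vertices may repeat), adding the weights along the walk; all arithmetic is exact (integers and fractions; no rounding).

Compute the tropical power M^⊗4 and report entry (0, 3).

M^⊗2:
  [-1, 6, 11, -6]
  [15, 0, 12, 10]
  [20, 20, 7, 8]
  [-7, 0, -2, -12]
M^⊗3:
  [-7, 0, -2, -12]
  [9, 0, 12, 4]
  [7, 14, 19, 2]
  [-13, -6, -8, -18]
M^⊗4:
  [-13, -6, -8, -18]
  [3, 0, 8, -2]
  [1, 8, 6, -4]
  [-19, -12, -14, -24]
Key observation: the optimum is the walk 0->3->3->3->3, with weight 0 + (-6) + (-6) + (-6) = -18.
Optimal value attained by: walk 0->3->3->3->3.
Answer: (M^⊗4)[0][3] = -18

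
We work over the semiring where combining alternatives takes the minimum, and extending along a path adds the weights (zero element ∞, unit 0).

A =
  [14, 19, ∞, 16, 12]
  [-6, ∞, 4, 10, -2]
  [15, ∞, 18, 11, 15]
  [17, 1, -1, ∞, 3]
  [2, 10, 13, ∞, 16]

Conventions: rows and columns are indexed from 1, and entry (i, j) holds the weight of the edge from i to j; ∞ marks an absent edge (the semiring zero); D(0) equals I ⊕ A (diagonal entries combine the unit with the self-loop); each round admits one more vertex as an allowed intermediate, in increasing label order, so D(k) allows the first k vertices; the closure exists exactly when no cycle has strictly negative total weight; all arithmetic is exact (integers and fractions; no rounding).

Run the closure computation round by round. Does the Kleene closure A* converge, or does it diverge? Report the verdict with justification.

D(0):
  [0, 19, ∞, 16, 12]
  [-6, 0, 4, 10, -2]
  [15, ∞, 0, 11, 15]
  [17, 1, -1, 0, 3]
  [2, 10, 13, ∞, 0]
D(1):
  [0, 19, ∞, 16, 12]
  [-6, 0, 4, 10, -2]
  [15, 34, 0, 11, 15]
  [17, 1, -1, 0, 3]
  [2, 10, 13, 18, 0]
D(2):
  [0, 19, 23, 16, 12]
  [-6, 0, 4, 10, -2]
  [15, 34, 0, 11, 15]
  [-5, 1, -1, 0, -1]
  [2, 10, 13, 18, 0]
D(3):
  [0, 19, 23, 16, 12]
  [-6, 0, 4, 10, -2]
  [15, 34, 0, 11, 15]
  [-5, 1, -1, 0, -1]
  [2, 10, 13, 18, 0]
D(4):
  [0, 17, 15, 16, 12]
  [-6, 0, 4, 10, -2]
  [6, 12, 0, 11, 10]
  [-5, 1, -1, 0, -1]
  [2, 10, 13, 18, 0]
D(5):
  [0, 17, 15, 16, 12]
  [-6, 0, 4, 10, -2]
  [6, 12, 0, 11, 10]
  [-5, 1, -1, 0, -1]
  [2, 10, 13, 18, 0]
Key observation: every diagonal entry stays at the unit through all rounds, so no improving cycle exists.
Answer: CONVERGES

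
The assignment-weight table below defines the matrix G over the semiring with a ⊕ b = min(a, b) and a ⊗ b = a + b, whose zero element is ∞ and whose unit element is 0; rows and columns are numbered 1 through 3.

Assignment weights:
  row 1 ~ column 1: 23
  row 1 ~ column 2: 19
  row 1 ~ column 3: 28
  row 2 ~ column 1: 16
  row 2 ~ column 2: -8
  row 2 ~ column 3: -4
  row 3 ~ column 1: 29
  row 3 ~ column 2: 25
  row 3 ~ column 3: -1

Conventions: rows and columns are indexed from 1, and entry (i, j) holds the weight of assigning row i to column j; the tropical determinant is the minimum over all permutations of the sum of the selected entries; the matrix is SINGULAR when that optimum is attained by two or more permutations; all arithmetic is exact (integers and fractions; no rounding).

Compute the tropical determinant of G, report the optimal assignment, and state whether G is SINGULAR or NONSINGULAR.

σ = (1, 2, 3): 23 + (-8) + (-1) = 14
σ = (1, 3, 2): 23 + (-4) + 25 = 44
σ = (2, 1, 3): 19 + 16 + (-1) = 34
σ = (2, 3, 1): 19 + (-4) + 29 = 44
σ = (3, 1, 2): 28 + 16 + 25 = 69
σ = (3, 2, 1): 28 + (-8) + 29 = 49
Optimal value attained by: σ = (1, 2, 3).
Answer: det⊕(G) = 14; verdict: NONSINGULAR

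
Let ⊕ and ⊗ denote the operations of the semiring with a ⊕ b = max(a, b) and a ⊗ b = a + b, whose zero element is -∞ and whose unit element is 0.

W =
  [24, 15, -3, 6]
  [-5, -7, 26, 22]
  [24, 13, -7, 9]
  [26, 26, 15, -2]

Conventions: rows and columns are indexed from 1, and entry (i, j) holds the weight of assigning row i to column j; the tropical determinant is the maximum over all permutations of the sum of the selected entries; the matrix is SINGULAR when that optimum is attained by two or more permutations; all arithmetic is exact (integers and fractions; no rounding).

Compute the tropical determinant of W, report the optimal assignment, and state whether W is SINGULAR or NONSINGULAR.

σ = (1, 2, 3, 4): 24 + (-7) + (-7) + (-2) = 8
σ = (1, 2, 4, 3): 24 + (-7) + 9 + 15 = 41
σ = (1, 3, 2, 4): 24 + 26 + 13 + (-2) = 61
σ = (1, 3, 4, 2): 24 + 26 + 9 + 26 = 85
σ = (1, 4, 2, 3): 24 + 22 + 13 + 15 = 74
σ = (1, 4, 3, 2): 24 + 22 + (-7) + 26 = 65
σ = (2, 1, 3, 4): 15 + (-5) + (-7) + (-2) = 1
σ = (2, 1, 4, 3): 15 + (-5) + 9 + 15 = 34
σ = (2, 3, 1, 4): 15 + 26 + 24 + (-2) = 63
σ = (2, 3, 4, 1): 15 + 26 + 9 + 26 = 76
σ = (2, 4, 1, 3): 15 + 22 + 24 + 15 = 76
σ = (2, 4, 3, 1): 15 + 22 + (-7) + 26 = 56
σ = (3, 1, 2, 4): (-3) + (-5) + 13 + (-2) = 3
σ = (3, 1, 4, 2): (-3) + (-5) + 9 + 26 = 27
σ = (3, 2, 1, 4): (-3) + (-7) + 24 + (-2) = 12
σ = (3, 2, 4, 1): (-3) + (-7) + 9 + 26 = 25
σ = (3, 4, 1, 2): (-3) + 22 + 24 + 26 = 69
σ = (3, 4, 2, 1): (-3) + 22 + 13 + 26 = 58
σ = (4, 1, 2, 3): 6 + (-5) + 13 + 15 = 29
σ = (4, 1, 3, 2): 6 + (-5) + (-7) + 26 = 20
σ = (4, 2, 1, 3): 6 + (-7) + 24 + 15 = 38
σ = (4, 2, 3, 1): 6 + (-7) + (-7) + 26 = 18
σ = (4, 3, 1, 2): 6 + 26 + 24 + 26 = 82
σ = (4, 3, 2, 1): 6 + 26 + 13 + 26 = 71
Optimal value attained by: σ = (1, 3, 4, 2).
Answer: det⊕(W) = 85; verdict: NONSINGULAR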